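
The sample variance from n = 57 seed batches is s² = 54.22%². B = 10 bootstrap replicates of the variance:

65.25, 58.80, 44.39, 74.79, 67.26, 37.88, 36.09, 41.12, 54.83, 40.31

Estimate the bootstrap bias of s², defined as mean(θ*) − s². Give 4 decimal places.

bias = −2.1480

mean(θ*) = (65.25 + 58.80 + 44.39 + 74.79 + 67.26 + 37.88 + 36.09 + 41.12 + 54.83 + 40.31) / 10 = 52.07200
bias = 52.07200 − 54.22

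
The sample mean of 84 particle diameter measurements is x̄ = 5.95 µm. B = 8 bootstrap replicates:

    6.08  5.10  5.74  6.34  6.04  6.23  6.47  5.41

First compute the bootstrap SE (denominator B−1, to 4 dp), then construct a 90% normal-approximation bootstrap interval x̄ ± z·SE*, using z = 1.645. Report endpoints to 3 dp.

(5.169, 6.731)

Mean of replicates = 5.9262; sum of squared deviations = 1.5796; SE* = √(1.5796/7) = 0.4750
Margin = 1.645 × 0.4750 = 0.7814
Interval: 5.95 ± 0.7814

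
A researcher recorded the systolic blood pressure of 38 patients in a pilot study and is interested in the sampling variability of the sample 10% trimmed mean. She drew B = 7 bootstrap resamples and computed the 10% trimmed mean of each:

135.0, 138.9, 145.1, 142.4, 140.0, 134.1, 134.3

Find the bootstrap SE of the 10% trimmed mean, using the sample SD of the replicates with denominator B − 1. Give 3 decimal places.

SE* = 4.290

Bootstrap SE is the standard deviation of the 7 replicate 10% trimmed means.
Mean of replicates: (135.0 + 138.9 + 145.1 + 142.4 + 140.0 + 134.1 + 134.3) / 7 = 969.8000 / 7 = 138.5429
Sum of squared deviations: (−3.5429)² + (+0.3571)² + (+6.5571)² + (+3.8571)² + (+1.4571)² + (−4.4429)² + (−4.2429)² = 110.4171
Variance = 110.4171 / 6 = 18.4029
SE* = √18.4029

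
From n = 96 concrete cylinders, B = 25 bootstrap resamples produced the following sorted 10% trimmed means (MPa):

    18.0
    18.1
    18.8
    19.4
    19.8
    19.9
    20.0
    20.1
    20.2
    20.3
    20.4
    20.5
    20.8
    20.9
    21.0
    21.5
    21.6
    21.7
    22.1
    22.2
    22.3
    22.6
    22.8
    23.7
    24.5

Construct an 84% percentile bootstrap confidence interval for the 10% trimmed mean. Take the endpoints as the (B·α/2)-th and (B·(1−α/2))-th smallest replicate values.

(18.1, 22.8)

α = 0.16; lower rank = 25 × 0.080 = 2; upper rank = 25 × 0.920 = 23.
The 2nd smallest replicate is 18.1; the 23rd is 22.8.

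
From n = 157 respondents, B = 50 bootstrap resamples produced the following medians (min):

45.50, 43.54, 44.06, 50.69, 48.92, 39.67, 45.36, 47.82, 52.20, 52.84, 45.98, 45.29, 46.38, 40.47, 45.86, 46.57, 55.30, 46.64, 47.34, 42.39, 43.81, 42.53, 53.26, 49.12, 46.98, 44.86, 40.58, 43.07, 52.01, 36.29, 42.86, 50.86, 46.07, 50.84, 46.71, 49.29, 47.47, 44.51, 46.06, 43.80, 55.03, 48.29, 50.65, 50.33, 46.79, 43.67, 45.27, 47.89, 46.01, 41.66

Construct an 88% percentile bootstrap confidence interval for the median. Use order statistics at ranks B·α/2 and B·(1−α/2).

(40.47, 52.84)

Sorted replicates: 36.29, 39.67, 40.47, 40.58, 41.66, 42.39, 42.53, 42.86, 43.07, 43.54, 43.67, 43.80, 43.81, 44.06, 44.51, 44.86, 45.27, 45.29, 45.36, 45.50, 45.86, 45.98, 46.01, 46.06, 46.07, 46.38, 46.57, 46.64, 46.71, 46.79, 46.98, 47.34, 47.47, 47.82, 47.89, 48.29, 48.92, 49.12, 49.29, 50.33, 50.65, 50.69, 50.84, 50.86, 52.01, 52.20, 52.84, 53.26, 55.03, 55.30
α = 0.12; lower rank = 50 × 0.060 = 3; upper rank = 50 × 0.940 = 47.
The 3rd smallest replicate is 40.47; the 47th is 52.84.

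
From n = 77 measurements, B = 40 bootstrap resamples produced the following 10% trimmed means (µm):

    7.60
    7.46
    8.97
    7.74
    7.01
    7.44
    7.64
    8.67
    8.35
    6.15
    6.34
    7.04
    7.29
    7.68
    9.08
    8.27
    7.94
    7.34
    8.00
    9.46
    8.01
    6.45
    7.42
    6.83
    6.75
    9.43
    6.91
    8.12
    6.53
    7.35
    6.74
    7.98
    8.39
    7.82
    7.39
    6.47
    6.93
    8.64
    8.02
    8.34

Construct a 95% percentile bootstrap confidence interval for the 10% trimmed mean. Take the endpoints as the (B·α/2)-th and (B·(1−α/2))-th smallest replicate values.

(6.15, 9.43)

Sorted replicates: 6.15, 6.34, 6.45, 6.47, 6.53, 6.74, 6.75, 6.83, 6.91, 6.93, 7.01, 7.04, 7.29, 7.34, 7.35, 7.39, 7.42, 7.44, 7.46, 7.60, 7.64, 7.68, 7.74, 7.82, 7.94, 7.98, 8.00, 8.01, 8.02, 8.12, 8.27, 8.34, 8.35, 8.39, 8.64, 8.67, 8.97, 9.08, 9.43, 9.46
α = 0.05; lower rank = 40 × 0.025 = 1; upper rank = 40 × 0.975 = 39.
The 1st smallest replicate is 6.15; the 39th is 9.43.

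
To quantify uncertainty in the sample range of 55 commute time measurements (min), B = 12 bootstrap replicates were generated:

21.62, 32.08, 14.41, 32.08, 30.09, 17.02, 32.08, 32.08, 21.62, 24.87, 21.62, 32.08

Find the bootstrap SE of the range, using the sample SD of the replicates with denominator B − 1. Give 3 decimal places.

Bootstrap SE is the standard deviation of the 12 replicate ranges.
Mean of replicates: (21.62 + 32.08 + 14.41 + 32.08 + 30.09 + 17.02 + 32.08 + 32.08 + 21.62 + 24.87 + 21.62 + 32.08) / 12 = 311.6500 / 12 = 25.9708
Sum of squared deviations: (−4.3508)² + (+6.1092)² + (−11.5608)² + (+6.1092)² + (+4.1192)² + (−8.9508)² + (+6.1092)² + (+6.1092)² + (−4.3508)² + (−1.1008)² + (−4.3508)² + (+6.1092)² = 475.3485
Variance = 475.3485 / 11 = 43.2135
SE* = √43.2135

SE* = 6.574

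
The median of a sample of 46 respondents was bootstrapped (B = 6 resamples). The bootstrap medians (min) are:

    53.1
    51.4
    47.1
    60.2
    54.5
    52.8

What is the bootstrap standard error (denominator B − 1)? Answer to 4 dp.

Bootstrap SE is the standard deviation of the 6 replicate medians.
Mean of replicates: (53.1 + 51.4 + 47.1 + 60.2 + 54.5 + 52.8) / 6 = 319.10000 / 6 = 53.18333
Sum of squared deviations: (−0.08333)² + (−1.78333)² + (−6.08333)² + (+7.01667)² + (+1.31667)² + (−0.38333)² = 91.30833
Variance = 91.30833 / 5 = 18.26167
SE* = √18.26167

SE* = 4.2734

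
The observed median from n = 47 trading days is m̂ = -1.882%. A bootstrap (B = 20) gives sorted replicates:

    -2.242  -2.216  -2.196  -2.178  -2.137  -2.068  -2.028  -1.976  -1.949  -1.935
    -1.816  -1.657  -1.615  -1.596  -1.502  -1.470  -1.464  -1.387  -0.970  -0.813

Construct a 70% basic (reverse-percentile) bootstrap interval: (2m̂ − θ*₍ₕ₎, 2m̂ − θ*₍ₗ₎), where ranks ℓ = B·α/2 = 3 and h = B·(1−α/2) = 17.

Percentile endpoints at ranks 3 and 17: θ*₍3₎ = -2.196, θ*₍17₎ = -1.464.
Basic interval reflects these around m̂:
  lower = 2 × -1.882 − -1.464 = -2.300
  upper = 2 × -1.882 − -2.196 = -1.568

(-2.300, -1.568)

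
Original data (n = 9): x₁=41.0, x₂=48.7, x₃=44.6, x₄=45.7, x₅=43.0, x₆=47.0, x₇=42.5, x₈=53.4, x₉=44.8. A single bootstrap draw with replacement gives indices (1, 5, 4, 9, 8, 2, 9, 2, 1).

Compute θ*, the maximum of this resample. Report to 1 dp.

Resample values: 41.0, 43.0, 45.7, 44.8, 53.4, 48.7, 44.8, 48.7, 41.0.
Maximum = 53.4

θ* = 53.4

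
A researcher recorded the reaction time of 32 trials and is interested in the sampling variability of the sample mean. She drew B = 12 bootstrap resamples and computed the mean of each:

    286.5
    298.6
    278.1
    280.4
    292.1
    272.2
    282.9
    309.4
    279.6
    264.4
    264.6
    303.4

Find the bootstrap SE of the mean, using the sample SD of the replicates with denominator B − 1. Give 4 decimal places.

Bootstrap SE is the standard deviation of the 12 replicate means.
Mean of replicates: (286.5 + 298.6 + 278.1 + 280.4 + 292.1 + 272.2 + 282.9 + 309.4 + 279.6 + 264.4 + 264.6 + 303.4) / 12 = 3412.20000 / 12 = 284.35000
Sum of squared deviations: (+2.15000)² + (+14.25000)² + (−6.25000)² + (−3.95000)² + (+7.75000)² + (−12.15000)² + (−1.45000)² + (+25.05000)² + (−4.75000)² + (−19.95000)² + (−19.75000)² + (+19.05000)² = 2273.17000
Variance = 2273.17000 / 11 = 206.65182
SE* = √206.65182

SE* = 14.3754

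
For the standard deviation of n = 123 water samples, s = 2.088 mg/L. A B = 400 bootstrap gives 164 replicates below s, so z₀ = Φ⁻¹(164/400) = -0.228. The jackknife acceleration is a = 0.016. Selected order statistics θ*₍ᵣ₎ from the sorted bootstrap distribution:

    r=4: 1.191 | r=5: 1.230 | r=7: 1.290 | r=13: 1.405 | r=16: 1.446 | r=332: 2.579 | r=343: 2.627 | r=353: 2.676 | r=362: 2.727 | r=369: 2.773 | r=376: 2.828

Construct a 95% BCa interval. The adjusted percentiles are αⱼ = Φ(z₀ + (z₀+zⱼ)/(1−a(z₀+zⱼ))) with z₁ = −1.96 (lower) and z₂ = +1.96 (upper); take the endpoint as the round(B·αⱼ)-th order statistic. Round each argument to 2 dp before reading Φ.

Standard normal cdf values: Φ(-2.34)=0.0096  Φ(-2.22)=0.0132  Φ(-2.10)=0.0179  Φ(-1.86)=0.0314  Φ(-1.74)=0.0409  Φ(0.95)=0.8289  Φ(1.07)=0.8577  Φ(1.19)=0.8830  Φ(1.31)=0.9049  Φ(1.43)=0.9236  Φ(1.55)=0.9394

Lower: z₀ + z₁ = -0.228 + (-1.960) = -2.188; 1 − a(z₀+z₁) = 1 − (0.016)(-2.188) = 1.0350; argument = -0.228 + (-2.188)/1.0350 = -2.3420 → -2.34.
α₁ = Φ(-2.34) = 0.0096; rank = round(400 × 0.0096) = 4; θ*₍4₎ = 1.191.
Upper: z₀ + z₂ = 1.732; 1 − a(z₀+z₂) = 0.9723; argument = 1.5534 → 1.55; α₂ = 0.9394; rank = 376; θ*₍376₎ = 2.828.

(1.191, 2.828)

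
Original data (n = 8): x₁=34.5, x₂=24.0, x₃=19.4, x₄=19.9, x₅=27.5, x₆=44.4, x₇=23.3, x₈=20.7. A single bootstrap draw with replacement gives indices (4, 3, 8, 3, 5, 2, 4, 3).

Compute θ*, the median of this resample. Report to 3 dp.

θ* = 19.900

Resample values: 19.9, 19.4, 20.7, 19.4, 27.5, 24.0, 19.9, 19.4.
Sorted: 19.4, 19.4, 19.4, 19.9, 19.9, 20.7, 24.0, 27.5
Median = average of the two middle values = 19.900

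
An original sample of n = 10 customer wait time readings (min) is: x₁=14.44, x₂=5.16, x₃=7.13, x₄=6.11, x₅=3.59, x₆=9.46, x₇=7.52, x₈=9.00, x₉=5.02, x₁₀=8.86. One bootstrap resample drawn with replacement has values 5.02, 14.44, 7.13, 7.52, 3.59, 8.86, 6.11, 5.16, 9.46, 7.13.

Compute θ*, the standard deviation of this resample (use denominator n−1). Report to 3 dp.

Mean = 7.4420; sum of squared deviations = 82.9416
s² = 82.9416 / 9 = 9.2157
s = √9.2157 = 3.036

θ* = 3.036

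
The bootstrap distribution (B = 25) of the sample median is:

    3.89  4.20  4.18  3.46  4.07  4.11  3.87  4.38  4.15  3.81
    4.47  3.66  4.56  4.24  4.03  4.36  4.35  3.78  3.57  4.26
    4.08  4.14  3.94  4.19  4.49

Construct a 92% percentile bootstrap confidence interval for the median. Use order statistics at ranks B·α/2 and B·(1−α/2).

(3.46, 4.49)

Sorted replicates: 3.46, 3.57, 3.66, 3.78, 3.81, 3.87, 3.89, 3.94, 4.03, 4.07, 4.08, 4.11, 4.14, 4.15, 4.18, 4.19, 4.20, 4.24, 4.26, 4.35, 4.36, 4.38, 4.47, 4.49, 4.56
α = 0.08; lower rank = 25 × 0.040 = 1; upper rank = 25 × 0.960 = 24.
The 1st smallest replicate is 3.46; the 24th is 4.49.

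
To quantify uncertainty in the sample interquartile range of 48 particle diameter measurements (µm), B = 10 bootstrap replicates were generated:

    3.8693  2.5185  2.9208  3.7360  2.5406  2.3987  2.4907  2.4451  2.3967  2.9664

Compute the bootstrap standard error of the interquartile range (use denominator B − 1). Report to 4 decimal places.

SE* = 0.5523

Bootstrap SE is the standard deviation of the 10 replicate interquartile ranges.
Mean of replicates: (3.8693 + 2.5185 + 2.9208 + 3.7360 + 2.5406 + 2.3987 + 2.4907 + 2.4451 + 2.3967 + 2.9664) / 10 = 28.28280 / 10 = 2.82828
Sum of squared deviations: (+1.04102)² + (−0.30978)² + (+0.09252)² + (+0.90772)² + (−0.28768)² + (−0.42958)² + (−0.33758)² + (−0.38318)² + (−0.43158)² + (+0.13812)² = 2.74563
Variance = 2.74563 / 9 = 0.30507
SE* = √0.30507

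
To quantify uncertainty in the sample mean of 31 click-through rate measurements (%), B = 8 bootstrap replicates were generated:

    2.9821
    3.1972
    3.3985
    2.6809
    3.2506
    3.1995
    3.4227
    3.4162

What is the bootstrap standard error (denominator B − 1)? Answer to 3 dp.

SE* = 0.255

Bootstrap SE is the standard deviation of the 8 replicate means.
Mean of replicates: (2.9821 + 3.1972 + 3.3985 + 2.6809 + 3.2506 + 3.1995 + 3.4227 + 3.4162) / 8 = 25.54770 / 8 = 3.19346
Sum of squared deviations: (−0.21136)² + (+0.00374)² + (+0.20504)² + (−0.51256)² + (+0.05714)² + (+0.00604)² + (+0.22924)² + (+0.22274)² = 0.45491
Variance = 0.45491 / 7 = 0.06499
SE* = √0.06499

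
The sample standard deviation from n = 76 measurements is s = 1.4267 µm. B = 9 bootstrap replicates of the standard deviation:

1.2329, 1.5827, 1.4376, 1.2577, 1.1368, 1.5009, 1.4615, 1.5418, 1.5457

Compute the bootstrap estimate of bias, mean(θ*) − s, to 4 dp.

bias = −0.0159

mean(θ*) = (1.2329 + 1.5827 + 1.4376 + 1.2577 + 1.1368 + 1.5009 + 1.4615 + 1.5418 + 1.5457) / 9 = 1.41084
bias = 1.41084 − 1.4267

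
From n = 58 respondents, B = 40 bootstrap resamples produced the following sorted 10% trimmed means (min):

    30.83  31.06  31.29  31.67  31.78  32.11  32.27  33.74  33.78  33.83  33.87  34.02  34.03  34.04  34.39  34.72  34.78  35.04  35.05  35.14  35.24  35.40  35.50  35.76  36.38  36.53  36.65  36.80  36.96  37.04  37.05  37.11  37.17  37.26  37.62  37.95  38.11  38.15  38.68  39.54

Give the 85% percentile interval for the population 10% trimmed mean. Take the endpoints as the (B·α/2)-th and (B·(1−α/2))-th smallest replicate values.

(31.29, 38.11)

α = 0.15; lower rank = 40 × 0.075 = 3; upper rank = 40 × 0.925 = 37.
The 3rd smallest replicate is 31.29; the 37th is 38.11.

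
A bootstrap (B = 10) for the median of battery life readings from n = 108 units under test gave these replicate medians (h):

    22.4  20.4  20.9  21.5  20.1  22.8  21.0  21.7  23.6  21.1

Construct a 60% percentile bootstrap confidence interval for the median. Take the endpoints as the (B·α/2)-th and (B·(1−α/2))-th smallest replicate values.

Sorted replicates: 20.1, 20.4, 20.9, 21.0, 21.1, 21.5, 21.7, 22.4, 22.8, 23.6
α = 0.40; lower rank = 10 × 0.200 = 2; upper rank = 10 × 0.800 = 8.
The 2nd smallest replicate is 20.4; the 8th is 22.4.

(20.4, 22.4)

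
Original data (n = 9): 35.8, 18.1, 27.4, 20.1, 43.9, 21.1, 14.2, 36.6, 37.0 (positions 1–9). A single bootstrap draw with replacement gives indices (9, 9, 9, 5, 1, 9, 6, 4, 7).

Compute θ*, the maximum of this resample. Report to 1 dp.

θ* = 43.9

Resample values: 37.0, 37.0, 37.0, 43.9, 35.8, 37.0, 21.1, 20.1, 14.2.
Maximum = 43.9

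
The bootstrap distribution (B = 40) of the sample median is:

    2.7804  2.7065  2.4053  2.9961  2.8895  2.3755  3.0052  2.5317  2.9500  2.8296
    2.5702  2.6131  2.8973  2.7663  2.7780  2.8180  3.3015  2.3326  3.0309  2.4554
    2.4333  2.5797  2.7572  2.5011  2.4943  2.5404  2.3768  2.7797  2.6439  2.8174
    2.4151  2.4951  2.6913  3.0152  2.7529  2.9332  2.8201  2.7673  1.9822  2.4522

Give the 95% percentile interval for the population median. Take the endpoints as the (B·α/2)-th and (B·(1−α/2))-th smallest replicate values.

Sorted replicates: 1.9822, 2.3326, 2.3755, 2.3768, 2.4053, 2.4151, 2.4333, 2.4522, 2.4554, 2.4943, 2.4951, 2.5011, 2.5317, 2.5404, 2.5702, 2.5797, 2.6131, 2.6439, 2.6913, 2.7065, 2.7529, 2.7572, 2.7663, 2.7673, 2.7780, 2.7797, 2.7804, 2.8174, 2.8180, 2.8201, 2.8296, 2.8895, 2.8973, 2.9332, 2.9500, 2.9961, 3.0052, 3.0152, 3.0309, 3.3015
α = 0.05; lower rank = 40 × 0.025 = 1; upper rank = 40 × 0.975 = 39.
The 1st smallest replicate is 1.9822; the 39th is 3.0309.

(1.9822, 3.0309)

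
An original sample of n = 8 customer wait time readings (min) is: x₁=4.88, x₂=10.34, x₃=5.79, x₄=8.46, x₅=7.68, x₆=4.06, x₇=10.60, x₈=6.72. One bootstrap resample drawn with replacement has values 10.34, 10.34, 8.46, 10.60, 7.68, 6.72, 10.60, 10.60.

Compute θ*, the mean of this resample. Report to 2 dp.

Mean = (10.34 + 10.34 + 8.46 + 10.60 + 7.68 + 6.72 + 10.60 + 10.60) / 8 = 75.340 / 8 = 9.42

θ* = 9.42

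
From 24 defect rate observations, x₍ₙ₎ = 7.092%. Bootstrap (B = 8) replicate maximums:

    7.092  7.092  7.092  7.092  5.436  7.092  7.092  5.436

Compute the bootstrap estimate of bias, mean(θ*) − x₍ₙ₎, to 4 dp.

bias = −0.4140

mean(θ*) = (7.092 + 7.092 + 7.092 + 7.092 + 5.436 + 7.092 + 7.092 + 5.436) / 8 = 6.67800
bias = 6.67800 − 7.092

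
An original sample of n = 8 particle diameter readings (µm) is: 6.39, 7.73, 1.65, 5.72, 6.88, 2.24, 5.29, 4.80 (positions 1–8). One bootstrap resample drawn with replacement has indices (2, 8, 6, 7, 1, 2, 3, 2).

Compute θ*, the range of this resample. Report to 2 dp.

θ* = 6.08

Resample values: 7.73, 4.80, 2.24, 5.29, 6.39, 7.73, 1.65, 7.73.
Range = 7.73 − 1.65 = 6.08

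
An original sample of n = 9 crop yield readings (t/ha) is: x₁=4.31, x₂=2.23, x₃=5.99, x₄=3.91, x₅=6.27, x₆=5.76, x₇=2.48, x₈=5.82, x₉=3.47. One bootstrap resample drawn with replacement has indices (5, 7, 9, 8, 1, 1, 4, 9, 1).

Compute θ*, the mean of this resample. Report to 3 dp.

Resample values: 6.27, 2.48, 3.47, 5.82, 4.31, 4.31, 3.91, 3.47, 4.31.
Mean = (6.27 + 2.48 + 3.47 + 5.82 + 4.31 + 4.31 + 3.91 + 3.47 + 4.31) / 9 = 38.350 / 9 = 4.261

θ* = 4.261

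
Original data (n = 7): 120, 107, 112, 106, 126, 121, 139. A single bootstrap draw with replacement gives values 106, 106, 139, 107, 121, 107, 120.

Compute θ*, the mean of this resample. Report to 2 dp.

Mean = (106 + 106 + 139 + 107 + 121 + 107 + 120) / 7 = 806.0 / 7 = 115.14

θ* = 115.14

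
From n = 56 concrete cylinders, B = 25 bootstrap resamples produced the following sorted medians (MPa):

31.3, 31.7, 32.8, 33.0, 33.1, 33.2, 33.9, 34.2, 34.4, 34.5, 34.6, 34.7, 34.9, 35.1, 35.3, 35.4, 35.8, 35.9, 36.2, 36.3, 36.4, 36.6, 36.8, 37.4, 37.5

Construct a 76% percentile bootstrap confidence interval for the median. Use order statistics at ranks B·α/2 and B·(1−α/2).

α = 0.24; lower rank = 25 × 0.120 = 3; upper rank = 25 × 0.880 = 22.
The 3rd smallest replicate is 32.8; the 22nd is 36.6.

(32.8, 36.6)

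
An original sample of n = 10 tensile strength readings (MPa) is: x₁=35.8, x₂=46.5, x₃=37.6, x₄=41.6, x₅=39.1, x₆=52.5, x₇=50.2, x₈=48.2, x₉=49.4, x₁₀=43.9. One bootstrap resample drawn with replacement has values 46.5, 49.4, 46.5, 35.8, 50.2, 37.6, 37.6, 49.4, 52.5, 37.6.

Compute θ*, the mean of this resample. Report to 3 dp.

Mean = (46.5 + 49.4 + 46.5 + 35.8 + 50.2 + 37.6 + 37.6 + 49.4 + 52.5 + 37.6) / 10 = 443.10 / 10 = 44.310

θ* = 44.310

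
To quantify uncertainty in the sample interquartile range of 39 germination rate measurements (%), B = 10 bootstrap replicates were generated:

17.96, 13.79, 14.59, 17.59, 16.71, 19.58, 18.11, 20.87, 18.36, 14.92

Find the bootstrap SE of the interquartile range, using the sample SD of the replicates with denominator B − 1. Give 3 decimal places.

Bootstrap SE is the standard deviation of the 10 replicate interquartile ranges.
Mean of replicates: (17.96 + 13.79 + 14.59 + 17.59 + 16.71 + 19.58 + 18.11 + 20.87 + 18.36 + 14.92) / 10 = 172.4800 / 10 = 17.2480
Sum of squared deviations: (+0.7120)² + (−3.4580)² + (−2.6580)² + (+0.3420)² + (−0.5380)² + (+2.3320)² + (+0.8620)² + (+3.6220)² + (+1.1120)² + (−2.3280)² = 45.8924
Variance = 45.8924 / 9 = 5.0992
SE* = √5.0992

SE* = 2.258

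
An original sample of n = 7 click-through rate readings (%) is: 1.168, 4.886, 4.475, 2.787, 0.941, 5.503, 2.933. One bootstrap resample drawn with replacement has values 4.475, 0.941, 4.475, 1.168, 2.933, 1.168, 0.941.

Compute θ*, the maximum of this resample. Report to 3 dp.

Maximum = 4.475

θ* = 4.475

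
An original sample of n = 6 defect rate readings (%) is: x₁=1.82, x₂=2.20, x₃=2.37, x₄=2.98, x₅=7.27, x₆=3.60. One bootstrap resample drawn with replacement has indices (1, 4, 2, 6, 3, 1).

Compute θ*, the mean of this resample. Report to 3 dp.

Resample values: 1.82, 2.98, 2.20, 3.60, 2.37, 1.82.
Mean = (1.82 + 2.98 + 2.20 + 3.60 + 2.37 + 1.82) / 6 = 14.790 / 6 = 2.465

θ* = 2.465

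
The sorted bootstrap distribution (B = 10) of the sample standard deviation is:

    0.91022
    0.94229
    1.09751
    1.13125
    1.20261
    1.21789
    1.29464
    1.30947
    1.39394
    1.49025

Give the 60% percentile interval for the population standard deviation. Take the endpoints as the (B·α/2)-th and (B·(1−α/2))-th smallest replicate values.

(0.94229, 1.30947)

α = 0.40; lower rank = 10 × 0.200 = 2; upper rank = 10 × 0.800 = 8.
The 2nd smallest replicate is 0.94229; the 8th is 1.30947.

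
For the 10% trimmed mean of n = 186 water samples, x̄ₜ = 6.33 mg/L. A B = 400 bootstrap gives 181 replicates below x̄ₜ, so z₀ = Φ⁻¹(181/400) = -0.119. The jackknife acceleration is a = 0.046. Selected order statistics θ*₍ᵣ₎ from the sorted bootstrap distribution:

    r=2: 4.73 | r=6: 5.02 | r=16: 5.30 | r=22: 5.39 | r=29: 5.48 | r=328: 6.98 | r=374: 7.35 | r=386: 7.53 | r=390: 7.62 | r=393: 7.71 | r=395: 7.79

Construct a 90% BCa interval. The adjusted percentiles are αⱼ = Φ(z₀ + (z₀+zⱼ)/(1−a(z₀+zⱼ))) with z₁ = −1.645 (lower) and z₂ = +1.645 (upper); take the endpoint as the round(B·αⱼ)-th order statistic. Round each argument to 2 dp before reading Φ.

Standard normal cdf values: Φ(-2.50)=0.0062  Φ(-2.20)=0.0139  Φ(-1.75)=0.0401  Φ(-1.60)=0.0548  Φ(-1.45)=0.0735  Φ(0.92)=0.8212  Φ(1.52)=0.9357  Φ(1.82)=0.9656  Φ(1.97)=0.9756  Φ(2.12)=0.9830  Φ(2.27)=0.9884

(5.30, 7.35)

Lower: z₀ + z₁ = -0.119 + (-1.645) = -1.764; 1 − a(z₀+z₁) = 1 − (0.046)(-1.764) = 1.0811; argument = -0.119 + (-1.764)/1.0811 = -1.7506 → -1.75.
α₁ = Φ(-1.75) = 0.0401; rank = round(400 × 0.0401) = 16; θ*₍16₎ = 5.30.
Upper: z₀ + z₂ = 1.526; 1 − a(z₀+z₂) = 0.9298; argument = 1.5222 → 1.52; α₂ = 0.9357; rank = 374; θ*₍374₎ = 7.35.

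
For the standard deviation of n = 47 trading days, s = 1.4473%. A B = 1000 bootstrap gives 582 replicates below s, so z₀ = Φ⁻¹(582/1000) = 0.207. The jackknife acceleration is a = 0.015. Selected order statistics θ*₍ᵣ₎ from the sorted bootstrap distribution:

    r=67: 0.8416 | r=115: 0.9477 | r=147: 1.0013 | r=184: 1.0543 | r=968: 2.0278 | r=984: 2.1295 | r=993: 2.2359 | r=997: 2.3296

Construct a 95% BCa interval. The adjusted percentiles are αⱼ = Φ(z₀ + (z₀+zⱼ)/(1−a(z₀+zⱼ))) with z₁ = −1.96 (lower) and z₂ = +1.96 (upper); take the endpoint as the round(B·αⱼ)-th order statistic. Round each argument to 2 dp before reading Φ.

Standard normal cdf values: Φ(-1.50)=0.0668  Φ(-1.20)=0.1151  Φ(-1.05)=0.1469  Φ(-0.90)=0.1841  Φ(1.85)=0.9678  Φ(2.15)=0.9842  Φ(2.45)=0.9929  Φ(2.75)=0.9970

Lower: z₀ + z₁ = 0.207 + (-1.960) = -1.753; 1 − a(z₀+z₁) = 1 − (0.015)(-1.753) = 1.0263; argument = 0.207 + (-1.753)/1.0263 = -1.5011 → -1.50.
α₁ = Φ(-1.50) = 0.0668; rank = round(1000 × 0.0668) = 67; θ*₍67₎ = 0.8416.
Upper: z₀ + z₂ = 2.167; 1 − a(z₀+z₂) = 0.9675; argument = 2.4468 → 2.45; α₂ = 0.9929; rank = 993; θ*₍993₎ = 2.2359.

(0.8416, 2.2359)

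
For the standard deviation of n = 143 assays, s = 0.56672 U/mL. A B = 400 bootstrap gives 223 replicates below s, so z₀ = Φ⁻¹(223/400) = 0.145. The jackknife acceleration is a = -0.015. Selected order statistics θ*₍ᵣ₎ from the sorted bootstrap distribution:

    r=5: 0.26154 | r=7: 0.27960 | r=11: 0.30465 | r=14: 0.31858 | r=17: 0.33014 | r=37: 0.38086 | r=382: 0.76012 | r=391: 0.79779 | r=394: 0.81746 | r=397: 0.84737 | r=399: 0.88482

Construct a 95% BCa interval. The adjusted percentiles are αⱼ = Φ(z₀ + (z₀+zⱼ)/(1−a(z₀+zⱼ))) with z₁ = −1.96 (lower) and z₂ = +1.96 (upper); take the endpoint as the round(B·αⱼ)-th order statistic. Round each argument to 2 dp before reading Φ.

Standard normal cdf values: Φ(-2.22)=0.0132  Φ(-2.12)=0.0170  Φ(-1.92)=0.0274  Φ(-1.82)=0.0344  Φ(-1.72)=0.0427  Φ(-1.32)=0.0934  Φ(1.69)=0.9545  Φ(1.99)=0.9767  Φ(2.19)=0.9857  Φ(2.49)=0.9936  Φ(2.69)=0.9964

(0.33014, 0.81746)

Lower: z₀ + z₁ = 0.145 + (-1.960) = -1.815; 1 − a(z₀+z₁) = 1 − (-0.015)(-1.815) = 0.9728; argument = 0.145 + (-1.815)/0.9728 = -1.7208 → -1.72.
α₁ = Φ(-1.72) = 0.0427; rank = round(400 × 0.0427) = 17; θ*₍17₎ = 0.33014.
Upper: z₀ + z₂ = 2.105; 1 − a(z₀+z₂) = 1.0316; argument = 2.1856 → 2.19; α₂ = 0.9857; rank = 394; θ*₍394₎ = 0.81746.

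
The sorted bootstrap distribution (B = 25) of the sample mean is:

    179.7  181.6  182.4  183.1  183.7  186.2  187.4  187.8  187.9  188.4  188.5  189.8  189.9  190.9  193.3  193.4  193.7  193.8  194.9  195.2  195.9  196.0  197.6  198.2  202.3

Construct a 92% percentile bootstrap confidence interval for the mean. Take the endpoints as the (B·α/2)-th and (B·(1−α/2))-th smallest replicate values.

α = 0.08; lower rank = 25 × 0.040 = 1; upper rank = 25 × 0.960 = 24.
The 1st smallest replicate is 179.7; the 24th is 198.2.

(179.7, 198.2)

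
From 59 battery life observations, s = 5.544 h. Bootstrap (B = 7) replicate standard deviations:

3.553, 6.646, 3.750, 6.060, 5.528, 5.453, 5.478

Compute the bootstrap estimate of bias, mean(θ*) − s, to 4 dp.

bias = −0.3343

mean(θ*) = (3.553 + 6.646 + 3.750 + 6.060 + 5.528 + 5.453 + 5.478) / 7 = 5.20971
bias = 5.20971 − 5.544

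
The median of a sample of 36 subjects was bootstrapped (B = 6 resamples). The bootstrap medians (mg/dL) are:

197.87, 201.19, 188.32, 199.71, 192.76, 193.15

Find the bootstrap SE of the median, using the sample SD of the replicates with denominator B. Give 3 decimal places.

SE* = 4.478

Bootstrap SE is the standard deviation of the 6 replicate medians.
Mean of replicates: (197.87 + 201.19 + 188.32 + 199.71 + 192.76 + 193.15) / 6 = 1173.0000 / 6 = 195.5000
Sum of squared deviations: (+2.3700)² + (+5.6900)² + (−7.1800)² + (+4.2100)² + (−2.7400)² + (−2.3500)² = 120.2996
Variance = 120.2996 / 6 = 20.0499
SE* = √20.0499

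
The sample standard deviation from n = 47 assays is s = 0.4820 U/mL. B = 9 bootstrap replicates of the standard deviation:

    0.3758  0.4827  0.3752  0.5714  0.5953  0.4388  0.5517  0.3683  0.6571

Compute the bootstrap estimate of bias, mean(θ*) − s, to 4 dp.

mean(θ*) = (0.3758 + 0.4827 + 0.3752 + 0.5714 + 0.5953 + 0.4388 + 0.5517 + 0.3683 + 0.6571) / 9 = 0.49070
bias = 0.49070 − 0.4820

bias = +0.0087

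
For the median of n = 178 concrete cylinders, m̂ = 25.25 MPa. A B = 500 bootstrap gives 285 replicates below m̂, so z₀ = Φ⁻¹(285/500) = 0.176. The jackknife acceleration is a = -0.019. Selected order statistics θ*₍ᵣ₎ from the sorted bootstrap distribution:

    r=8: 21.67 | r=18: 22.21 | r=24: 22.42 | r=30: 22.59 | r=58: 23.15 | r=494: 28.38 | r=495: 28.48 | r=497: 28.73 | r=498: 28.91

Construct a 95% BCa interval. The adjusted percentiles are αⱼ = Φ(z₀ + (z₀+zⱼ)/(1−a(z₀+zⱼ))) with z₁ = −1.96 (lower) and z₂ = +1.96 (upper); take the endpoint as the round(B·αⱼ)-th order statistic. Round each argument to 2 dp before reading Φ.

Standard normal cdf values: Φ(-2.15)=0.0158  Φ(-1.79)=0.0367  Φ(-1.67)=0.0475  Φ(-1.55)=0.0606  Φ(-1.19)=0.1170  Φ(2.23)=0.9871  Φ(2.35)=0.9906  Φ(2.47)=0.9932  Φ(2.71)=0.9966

(22.42, 28.38)

Lower: z₀ + z₁ = 0.176 + (-1.960) = -1.784; 1 − a(z₀+z₁) = 1 − (-0.019)(-1.784) = 0.9661; argument = 0.176 + (-1.784)/0.9661 = -1.6706 → -1.67.
α₁ = Φ(-1.67) = 0.0475; rank = round(500 × 0.0475) = 24; θ*₍24₎ = 22.42.
Upper: z₀ + z₂ = 2.136; 1 − a(z₀+z₂) = 1.0406; argument = 2.2287 → 2.23; α₂ = 0.9871; rank = 494; θ*₍494₎ = 28.38.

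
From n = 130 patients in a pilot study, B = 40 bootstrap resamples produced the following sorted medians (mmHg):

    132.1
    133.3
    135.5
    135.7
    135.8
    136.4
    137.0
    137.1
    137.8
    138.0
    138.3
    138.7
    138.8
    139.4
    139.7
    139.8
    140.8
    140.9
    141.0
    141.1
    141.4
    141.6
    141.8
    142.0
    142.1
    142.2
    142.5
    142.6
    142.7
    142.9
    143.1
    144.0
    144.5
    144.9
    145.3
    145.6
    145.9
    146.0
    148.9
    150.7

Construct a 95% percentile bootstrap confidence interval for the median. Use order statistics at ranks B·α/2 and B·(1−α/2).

α = 0.05; lower rank = 40 × 0.025 = 1; upper rank = 40 × 0.975 = 39.
The 1st smallest replicate is 132.1; the 39th is 148.9.

(132.1, 148.9)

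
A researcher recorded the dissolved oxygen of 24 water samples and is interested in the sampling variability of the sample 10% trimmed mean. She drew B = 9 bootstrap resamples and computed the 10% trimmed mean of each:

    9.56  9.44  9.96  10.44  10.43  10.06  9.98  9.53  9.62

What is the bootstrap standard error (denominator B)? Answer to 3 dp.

SE* = 0.357

Bootstrap SE is the standard deviation of the 9 replicate 10% trimmed means.
Mean of replicates: (9.56 + 9.44 + 9.96 + 10.44 + 10.43 + 10.06 + 9.98 + 9.53 + 9.62) / 9 = 89.0200 / 9 = 9.8911
Sum of squared deviations: (−0.3311)² + (−0.4511)² + (+0.0689)² + (+0.5489)² + (+0.5389)² + (+0.1689)² + (+0.0889)² + (−0.3611)² + (−0.2711)² = 1.1499
Variance = 1.1499 / 9 = 0.1278
SE* = √0.1278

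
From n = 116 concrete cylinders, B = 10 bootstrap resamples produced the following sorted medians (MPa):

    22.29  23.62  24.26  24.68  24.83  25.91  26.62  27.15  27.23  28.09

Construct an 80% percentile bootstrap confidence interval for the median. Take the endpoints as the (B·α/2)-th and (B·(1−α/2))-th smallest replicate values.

α = 0.20; lower rank = 10 × 0.100 = 1; upper rank = 10 × 0.900 = 9.
The 1st smallest replicate is 22.29; the 9th is 27.23.

(22.29, 27.23)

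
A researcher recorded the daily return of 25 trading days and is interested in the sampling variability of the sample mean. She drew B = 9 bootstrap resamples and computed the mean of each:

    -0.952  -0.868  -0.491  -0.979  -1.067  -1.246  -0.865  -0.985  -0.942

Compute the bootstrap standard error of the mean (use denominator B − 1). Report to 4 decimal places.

SE* = 0.2017

Bootstrap SE is the standard deviation of the 9 replicate means.
Mean of replicates: ((-0.952) + (-0.868) + (-0.491) + (-0.979) + (-1.067) + (-1.246) + (-0.865) + (-0.985) + (-0.942)) / 9 = -8.39500 / 9 = -0.93278
Sum of squared deviations: (−0.01922)² + (+0.06478)² + (+0.44178)² + (−0.04622)² + (−0.13422)² + (−0.31322)² + (+0.06778)² + (−0.05222)² + (−0.00922)² = 0.32540
Variance = 0.32540 / 8 = 0.04067
SE* = √0.04067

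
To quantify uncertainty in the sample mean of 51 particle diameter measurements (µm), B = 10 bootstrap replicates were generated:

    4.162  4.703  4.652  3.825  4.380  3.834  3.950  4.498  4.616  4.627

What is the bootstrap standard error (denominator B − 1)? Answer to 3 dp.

Bootstrap SE is the standard deviation of the 10 replicate means.
Mean of replicates: (4.162 + 4.703 + 4.652 + 3.825 + 4.380 + 3.834 + 3.950 + 4.498 + 4.616 + 4.627) / 10 = 43.2470 / 10 = 4.3247
Sum of squared deviations: (−0.1627)² + (+0.3783)² + (+0.3273)² + (−0.4997)² + (+0.0553)² + (−0.4907)² + (−0.3747)² + (+0.1733)² + (+0.2913)² + (+0.3023)² = 1.1169
Variance = 1.1169 / 9 = 0.1241
SE* = √0.1241

SE* = 0.352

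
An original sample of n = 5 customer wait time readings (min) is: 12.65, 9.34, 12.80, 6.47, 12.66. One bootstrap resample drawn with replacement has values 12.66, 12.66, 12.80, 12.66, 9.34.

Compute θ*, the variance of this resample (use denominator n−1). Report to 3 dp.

Mean = 12.0240; sum of squared deviations = 9.0195
s² = 9.0195 / 4 = 2.2549

θ* = 2.255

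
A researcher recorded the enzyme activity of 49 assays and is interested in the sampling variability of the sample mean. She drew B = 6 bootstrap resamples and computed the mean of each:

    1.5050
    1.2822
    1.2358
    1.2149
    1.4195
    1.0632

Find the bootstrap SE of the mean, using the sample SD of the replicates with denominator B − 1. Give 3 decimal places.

Bootstrap SE is the standard deviation of the 6 replicate means.
Mean of replicates: (1.5050 + 1.2822 + 1.2358 + 1.2149 + 1.4195 + 1.0632) / 6 = 7.72060 / 6 = 1.28677
Sum of squared deviations: (+0.21823)² + (−0.00457)² + (−0.05097)² + (−0.07187)² + (+0.13273)² + (−0.22357)² = 0.12301
Variance = 0.12301 / 5 = 0.02460
SE* = √0.02460

SE* = 0.157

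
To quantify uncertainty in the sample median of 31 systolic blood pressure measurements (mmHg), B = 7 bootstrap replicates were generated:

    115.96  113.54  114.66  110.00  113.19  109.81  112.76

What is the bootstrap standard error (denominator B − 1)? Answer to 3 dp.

Bootstrap SE is the standard deviation of the 7 replicate medians.
Mean of replicates: (115.96 + 113.54 + 114.66 + 110.00 + 113.19 + 109.81 + 112.76) / 7 = 789.9200 / 7 = 112.8457
Sum of squared deviations: (+3.1143)² + (+0.6943)² + (+1.8143)² + (−2.8457)² + (+0.3443)² + (−3.0357)² + (−0.0857)² = 30.9120
Variance = 30.9120 / 6 = 5.1520
SE* = √5.1520

SE* = 2.270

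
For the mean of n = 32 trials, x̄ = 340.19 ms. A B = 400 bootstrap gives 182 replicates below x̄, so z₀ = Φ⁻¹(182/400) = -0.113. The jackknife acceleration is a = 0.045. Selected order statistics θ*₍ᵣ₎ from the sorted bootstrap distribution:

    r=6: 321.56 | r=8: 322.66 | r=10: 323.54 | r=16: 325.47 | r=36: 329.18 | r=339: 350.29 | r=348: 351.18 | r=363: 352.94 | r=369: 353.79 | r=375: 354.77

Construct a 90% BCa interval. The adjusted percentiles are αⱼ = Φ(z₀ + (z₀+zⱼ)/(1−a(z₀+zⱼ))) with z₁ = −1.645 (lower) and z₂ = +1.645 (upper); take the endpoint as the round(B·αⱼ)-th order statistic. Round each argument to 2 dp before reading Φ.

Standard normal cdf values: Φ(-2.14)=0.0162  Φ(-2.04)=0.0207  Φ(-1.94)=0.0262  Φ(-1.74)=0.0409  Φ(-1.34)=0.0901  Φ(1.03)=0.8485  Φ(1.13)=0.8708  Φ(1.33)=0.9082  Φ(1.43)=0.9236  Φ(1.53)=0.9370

(325.47, 354.77)

Lower: z₀ + z₁ = -0.113 + (-1.645) = -1.758; 1 − a(z₀+z₁) = 1 − (0.045)(-1.758) = 1.0791; argument = -0.113 + (-1.758)/1.0791 = -1.7421 → -1.74.
α₁ = Φ(-1.74) = 0.0409; rank = round(400 × 0.0409) = 16; θ*₍16₎ = 325.47.
Upper: z₀ + z₂ = 1.532; 1 − a(z₀+z₂) = 0.9311; argument = 1.5324 → 1.53; α₂ = 0.9370; rank = 375; θ*₍375₎ = 354.77.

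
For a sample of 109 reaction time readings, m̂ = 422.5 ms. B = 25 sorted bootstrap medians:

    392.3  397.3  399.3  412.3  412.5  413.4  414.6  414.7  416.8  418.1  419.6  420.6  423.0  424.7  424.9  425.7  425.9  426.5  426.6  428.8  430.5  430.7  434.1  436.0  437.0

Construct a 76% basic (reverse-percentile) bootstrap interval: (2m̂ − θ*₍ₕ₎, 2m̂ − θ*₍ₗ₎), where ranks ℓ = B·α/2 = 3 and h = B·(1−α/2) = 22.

Percentile endpoints at ranks 3 and 22: θ*₍3₎ = 399.3, θ*₍22₎ = 430.7.
Basic interval reflects these around m̂:
  lower = 2 × 422.5 − 430.7 = 414.3
  upper = 2 × 422.5 − 399.3 = 445.7

(414.3, 445.7)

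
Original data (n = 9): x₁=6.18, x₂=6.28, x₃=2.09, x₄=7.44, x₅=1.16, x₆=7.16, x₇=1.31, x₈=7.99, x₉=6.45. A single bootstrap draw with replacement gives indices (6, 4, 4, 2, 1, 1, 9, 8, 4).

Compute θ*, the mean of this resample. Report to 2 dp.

θ* = 6.95

Resample values: 7.16, 7.44, 7.44, 6.28, 6.18, 6.18, 6.45, 7.99, 7.44.
Mean = (7.16 + 7.44 + 7.44 + 6.28 + 6.18 + 6.18 + 6.45 + 7.99 + 7.44) / 9 = 62.560 / 9 = 6.95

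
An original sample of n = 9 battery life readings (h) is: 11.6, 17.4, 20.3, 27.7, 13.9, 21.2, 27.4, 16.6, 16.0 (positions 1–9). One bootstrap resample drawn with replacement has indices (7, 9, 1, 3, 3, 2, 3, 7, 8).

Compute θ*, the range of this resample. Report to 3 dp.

Resample values: 27.4, 16.0, 11.6, 20.3, 20.3, 17.4, 20.3, 27.4, 16.6.
Range = 27.4 − 11.6 = 15.800

θ* = 15.800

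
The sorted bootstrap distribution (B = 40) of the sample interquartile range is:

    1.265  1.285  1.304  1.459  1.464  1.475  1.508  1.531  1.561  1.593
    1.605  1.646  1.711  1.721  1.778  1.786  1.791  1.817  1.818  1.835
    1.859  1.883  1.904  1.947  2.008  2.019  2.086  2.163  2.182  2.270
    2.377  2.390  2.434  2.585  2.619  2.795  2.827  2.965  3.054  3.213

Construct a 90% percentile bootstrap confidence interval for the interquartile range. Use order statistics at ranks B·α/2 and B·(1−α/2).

α = 0.10; lower rank = 40 × 0.050 = 2; upper rank = 40 × 0.950 = 38.
The 2nd smallest replicate is 1.285; the 38th is 2.965.

(1.285, 2.965)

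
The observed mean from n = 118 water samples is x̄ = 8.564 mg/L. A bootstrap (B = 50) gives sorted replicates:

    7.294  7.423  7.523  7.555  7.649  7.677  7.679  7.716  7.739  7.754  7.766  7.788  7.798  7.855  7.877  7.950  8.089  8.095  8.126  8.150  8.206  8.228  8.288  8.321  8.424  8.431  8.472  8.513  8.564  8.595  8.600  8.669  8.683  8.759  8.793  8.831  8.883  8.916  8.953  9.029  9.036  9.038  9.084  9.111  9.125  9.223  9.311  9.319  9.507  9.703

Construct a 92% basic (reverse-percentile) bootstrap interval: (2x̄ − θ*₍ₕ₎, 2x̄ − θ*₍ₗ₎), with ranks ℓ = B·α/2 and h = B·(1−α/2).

Percentile endpoints at ranks 2 and 48: θ*₍2₎ = 7.423, θ*₍48₎ = 9.319.
Basic interval reflects these around x̄:
  lower = 2 × 8.564 − 9.319 = 7.809
  upper = 2 × 8.564 − 7.423 = 9.705

(7.809, 9.705)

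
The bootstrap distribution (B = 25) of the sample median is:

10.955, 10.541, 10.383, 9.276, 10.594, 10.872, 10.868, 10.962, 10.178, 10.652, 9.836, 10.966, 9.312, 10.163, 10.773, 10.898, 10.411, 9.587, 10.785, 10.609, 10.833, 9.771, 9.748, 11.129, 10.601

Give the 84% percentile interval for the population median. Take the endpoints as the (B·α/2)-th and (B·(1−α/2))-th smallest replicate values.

Sorted replicates: 9.276, 9.312, 9.587, 9.748, 9.771, 9.836, 10.163, 10.178, 10.383, 10.411, 10.541, 10.594, 10.601, 10.609, 10.652, 10.773, 10.785, 10.833, 10.868, 10.872, 10.898, 10.955, 10.962, 10.966, 11.129
α = 0.16; lower rank = 25 × 0.080 = 2; upper rank = 25 × 0.920 = 23.
The 2nd smallest replicate is 9.312; the 23rd is 10.962.

(9.312, 10.962)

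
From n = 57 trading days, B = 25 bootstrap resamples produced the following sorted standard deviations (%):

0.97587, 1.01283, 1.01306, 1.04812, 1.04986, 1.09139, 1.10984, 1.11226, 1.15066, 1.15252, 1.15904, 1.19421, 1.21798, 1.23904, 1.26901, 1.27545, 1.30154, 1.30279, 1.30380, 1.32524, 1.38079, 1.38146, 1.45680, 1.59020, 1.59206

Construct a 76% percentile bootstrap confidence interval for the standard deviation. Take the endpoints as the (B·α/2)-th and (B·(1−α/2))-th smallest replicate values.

(1.01306, 1.38146)

α = 0.24; lower rank = 25 × 0.120 = 3; upper rank = 25 × 0.880 = 22.
The 3rd smallest replicate is 1.01306; the 22nd is 1.38146.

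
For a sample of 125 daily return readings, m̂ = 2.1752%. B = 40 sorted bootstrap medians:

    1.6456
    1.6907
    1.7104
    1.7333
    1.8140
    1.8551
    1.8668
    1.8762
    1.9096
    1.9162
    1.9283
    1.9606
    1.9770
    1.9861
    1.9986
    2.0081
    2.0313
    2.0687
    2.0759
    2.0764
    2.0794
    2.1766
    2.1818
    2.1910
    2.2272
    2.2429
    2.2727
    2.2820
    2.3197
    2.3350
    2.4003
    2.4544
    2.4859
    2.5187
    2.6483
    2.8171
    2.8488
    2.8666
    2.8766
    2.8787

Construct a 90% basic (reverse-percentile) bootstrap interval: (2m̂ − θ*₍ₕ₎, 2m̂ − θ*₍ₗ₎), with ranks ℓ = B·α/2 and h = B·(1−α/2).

Percentile endpoints at ranks 2 and 38: θ*₍2₎ = 1.6907, θ*₍38₎ = 2.8666.
Basic interval reflects these around m̂:
  lower = 2 × 2.1752 − 2.8666 = 1.4838
  upper = 2 × 2.1752 − 1.6907 = 2.6597

(1.4838, 2.6597)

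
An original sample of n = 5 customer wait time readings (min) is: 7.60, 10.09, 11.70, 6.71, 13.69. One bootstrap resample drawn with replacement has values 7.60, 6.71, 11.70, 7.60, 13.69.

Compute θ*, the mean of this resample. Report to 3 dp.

θ* = 9.460

Mean = (7.60 + 6.71 + 11.70 + 7.60 + 13.69) / 5 = 47.300 / 5 = 9.460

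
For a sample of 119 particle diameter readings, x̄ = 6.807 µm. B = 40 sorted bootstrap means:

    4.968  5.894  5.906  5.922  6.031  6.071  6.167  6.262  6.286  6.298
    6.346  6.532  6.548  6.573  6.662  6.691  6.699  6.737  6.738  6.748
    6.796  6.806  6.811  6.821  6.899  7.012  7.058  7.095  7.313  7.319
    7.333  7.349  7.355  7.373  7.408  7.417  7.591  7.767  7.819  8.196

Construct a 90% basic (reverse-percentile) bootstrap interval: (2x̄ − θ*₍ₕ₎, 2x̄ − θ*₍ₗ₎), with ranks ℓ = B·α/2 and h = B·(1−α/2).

(5.847, 7.720)

Percentile endpoints at ranks 2 and 38: θ*₍2₎ = 5.894, θ*₍38₎ = 7.767.
Basic interval reflects these around x̄:
  lower = 2 × 6.807 − 7.767 = 5.847
  upper = 2 × 6.807 − 5.894 = 7.720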